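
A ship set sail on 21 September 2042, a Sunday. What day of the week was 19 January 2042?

Sunday

Count forward from the earlier date (January 19, 2042) to the later (September 21, 2042):
January 2042: 31 − 19 = 12 days remain.
Then February 2042 (28), March (31), April (30), May (31), June (30), July (31), August (31): 28 + 31 + 30 + 31 + 30 + 31 + 31 = 212 days.
September 1–21, 2042: 21 days.
Total: 12 + 212 + 21 = 245 days.
245 is a multiple of 7, so 19 January 2042 falls on the same weekday: Sunday.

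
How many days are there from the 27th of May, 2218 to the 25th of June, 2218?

29

May 2218: 31 − 27 = 4 days remain.
June 1–25, 2218: 25 days.
Total: 4 + 25 = 29 days.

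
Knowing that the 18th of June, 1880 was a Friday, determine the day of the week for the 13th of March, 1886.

Day-of-year of June 18, 1880: 170.
Day-of-year of March 13, 1886: 72.
1880 has 366 days, so 366 − 170 = 196 days remain in 1880.
Full years: 1881: 365; 1882: 365; 1883: 365; 1884: 366; 1885: 365. Sum = 1826.
Total: 196 + 1826 + 72 = 2094 days.
2094 mod 7 = 1, so 1 day after Friday is Saturday.

Saturday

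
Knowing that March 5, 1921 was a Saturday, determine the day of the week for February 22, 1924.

Friday

Day-of-year of March 5, 1921: 64.
Day-of-year of February 22, 1924: 53.
1921 has 365 days, so 365 − 64 = 301 days remain in 1921.
Full years: 1922: 365; 1923: 365. Sum = 730.
Total: 301 + 730 + 53 = 1084 days.
1084 mod 7 = 6, so 6 days after Saturday is Friday.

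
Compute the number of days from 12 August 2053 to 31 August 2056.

1115

Day-of-year of August 12, 2053: 224.
Day-of-year of August 31, 2056: 244.
2053 has 365 days, so 365 − 224 = 141 days remain in 2053.
Full years: 2054: 365; 2055: 365. Sum = 730.
Total: 141 + 730 + 244 = 1115 days.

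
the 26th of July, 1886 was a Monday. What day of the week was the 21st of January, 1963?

From July 26, 1886 to July 26, 1962: 76 years, of which 18 contain a Feb 29 — 58×365 + 18×366 = 27758 days.
(1900 is not a leap year (divisible by 100 but not 400).)
July 1962: 31 − 26 = 5 days remain.
Then August (31), September (30), October (31), November (30), December (31): 31 + 30 + 31 + 30 + 31 = 153 days.
January 1–21, 1963: 21 days.
Residual: 179 days.
Total: 27937 days.
27937 is a multiple of 7, so the 21st of January, 1963 falls on the same weekday: Monday.

Monday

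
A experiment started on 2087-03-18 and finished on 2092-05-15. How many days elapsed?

1885

Day-of-year of March 18, 2087: 77.
Day-of-year of May 15, 2092: 136.
2087 has 365 days, so 365 − 77 = 288 days remain in 2087.
Full years: 2088: 366; 2089: 365; 2090: 365; 2091: 365. Sum = 1461.
Total: 288 + 1461 + 136 = 1885 days.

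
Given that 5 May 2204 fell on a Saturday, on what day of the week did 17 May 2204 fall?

Within May 2204: 17 − 5 = 12 days.
12 mod 7 = 5, so 5 days after Saturday is Thursday.

Thursday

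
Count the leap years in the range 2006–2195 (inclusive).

46

Years divisible by 4: 2008, 2012, …, 2192 — 47 in all.
Of these, 2100 is divisible by 100 but not 400, so not leap.
Leap years: 47 − 1 = 46.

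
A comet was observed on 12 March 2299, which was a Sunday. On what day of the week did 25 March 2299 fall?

Within March 2299: 25 − 12 = 13 days.
13 mod 7 = 6, so 6 days after Sunday is Saturday.

Saturday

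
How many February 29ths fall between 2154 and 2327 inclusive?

41

Years divisible by 4: 2156, 2160, …, 2324 — 43 in all.
Of these, 2200, 2300 are divisible by 100 but not 400, so not leap.
Leap years: 43 − 2 = 41.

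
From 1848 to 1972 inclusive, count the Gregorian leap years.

31

Years divisible by 4: 1848, 1852, …, 1972 — 32 in all.
Of these, 1900 is divisible by 100 but not 400, so not leap.
Leap years: 32 − 1 = 31.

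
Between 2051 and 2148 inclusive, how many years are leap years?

Years divisible by 4: 2052, 2056, …, 2148 — 25 in all.
Of these, 2100 is divisible by 100 but not 400, so not leap.
Leap years: 25 − 1 = 24.

24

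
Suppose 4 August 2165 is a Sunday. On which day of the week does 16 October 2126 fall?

Count forward from the earlier date (October 16, 2126) to the later (August 4, 2165):
From October 16, 2126 to October 16, 2164: 38 years, of which 10 contain a Feb 29 — 28×365 + 10×366 = 13880 days.
October 2164: 31 − 16 = 15 days remain.
Then 9 full months totalling 273 days.
August 1–4, 2165: 4 days.
Residual: 292 days.
Total: 14172 days.
14172 mod 7 = 4, so 4 days before Sunday is Wednesday.

Wednesday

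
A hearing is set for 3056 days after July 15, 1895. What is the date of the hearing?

November 27, 1903

Count 3056 days after July 15, 1895:
Day-of-year of July 15, 1895: 196.
Day-of-year of November 27, 1903: 331.
1895 has 365 days, so 365 − 196 = 169 days remain in 1895.
Full years 1896–1902: 6 common + 1 leap = 6×365 + 1×366 = 2556 days.
Total: 169 + 2556 + 331 = 3056 days.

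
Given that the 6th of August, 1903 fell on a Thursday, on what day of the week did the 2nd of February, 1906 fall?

Friday

August 6, 1903 → August 6, 1904: 366 days (1904 is a leap year).
August 6, 1904 → August 6, 1905: 365 days.
August 1905: 31 − 6 = 25 days remain.
Then September (30), October (31), November (30), December (31), January (31): 30 + 31 + 30 + 31 + 31 = 153 days.
February 1–2, 1906: 2 days (1906 is not a leap year).
Residual: 180 days.
Total: 911 days.
911 mod 7 = 1, so 1 day after Thursday is Friday.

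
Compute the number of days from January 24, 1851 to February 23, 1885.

From January 24, 1851 to January 24, 1885: 34 years, of which 9 contain a Feb 29 — 25×365 + 9×366 = 12419 days.
January 1885: 31 − 24 = 7 days remain.
February 1–23, 1885: 23 days (1885 is not a leap year).
Residual: 30 days.
Total: 12449 days.

12449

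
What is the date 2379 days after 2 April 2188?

7 October 2194

Count 2379 days after April 2, 2188:
April 2, 2188 → April 2, 2189: 365 days.
April 2, 2189 → April 2, 2190: 365 days.
April 2, 2190 → April 2, 2191: 365 days.
April 2, 2191 → April 2, 2192: 366 days (2192 is a leap year).
April 2, 2192 → April 2, 2193: 365 days.
April 2, 2193 → April 2, 2194: 365 days.
April 2194: 30 − 2 = 28 days remain.
Then May (31), June (30), July (31), August (31), September (30): 31 + 30 + 31 + 31 + 30 = 153 days.
October 1–7, 2194: 7 days.
Residual: 188 days.
Total: 2379 days.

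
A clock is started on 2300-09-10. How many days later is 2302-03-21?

September 10, 2300 → September 10, 2301: 365 days.
September 2301: 30 − 10 = 20 days remain.
Then October (31), November (30), December (31), January (31), February 2302 (28): 31 + 30 + 31 + 31 + 28 = 151 days.
March 1–21, 2302: 21 days.
Residual: 192 days.
Total: 557 days.

557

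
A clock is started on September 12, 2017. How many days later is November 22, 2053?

13220

From September 12, 2017 to September 12, 2053: 36 years, of which 9 contain a Feb 29 — 27×365 + 9×366 = 13149 days.
September 2053: 30 − 12 = 18 days remain.
Then October (31): 31 days.
November 1–22, 2053: 22 days.
Residual: 71 days.
Total: 13220 days.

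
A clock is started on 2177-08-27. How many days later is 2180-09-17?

August 27, 2177 → August 27, 2178: 365 days.
August 27, 2178 → August 27, 2179: 365 days.
August 27, 2179 → August 27, 2180: 366 days (2180 is a leap year).
August 2180: 31 − 27 = 4 days remain.
September 1–17, 2180: 17 days.
Residual: 21 days.
Total: 1117 days.

1117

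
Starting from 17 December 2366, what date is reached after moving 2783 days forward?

31 July 2374

Count 2783 days after December 17, 2366:
From December 17, 2366 to December 17, 2373: 7 years, of which 2 contain a Feb 29 — 5×365 + 2×366 = 2557 days.
December 2373: 31 − 17 = 14 days remain.
Then January (31), February 2374 (28), March (31), April (30), May (31), June (30): 31 + 28 + 31 + 30 + 31 + 30 = 181 days.
July 1–31, 2374: 31 days.
Residual: 226 days.
Total: 2783 days.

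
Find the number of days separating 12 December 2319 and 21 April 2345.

9262

Day-of-year of December 12, 2319: 346.
Day-of-year of April 21, 2345: 111.
2319 has 365 days, so 365 − 346 = 19 days remain in 2319.
Full years 2320–2344: 18 common + 7 leap = 18×365 + 7×366 = 9132 days.
Total: 19 + 9132 + 111 = 9262 days.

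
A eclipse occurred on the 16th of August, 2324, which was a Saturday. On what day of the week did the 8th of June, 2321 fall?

Wednesday

Count forward from the earlier date (June 8, 2321) to the later (August 16, 2324):
Day-of-year of June 8, 2321: 159.
Day-of-year of August 16, 2324: 229.
2321 has 365 days, so 365 − 159 = 206 days remain in 2321.
Full years: 2322: 365; 2323: 365. Sum = 730.
Total: 206 + 730 + 229 = 1165 days.
1165 mod 7 = 3, so 3 days before Saturday is Wednesday.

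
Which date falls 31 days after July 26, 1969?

August 26, 1969

Count 31 days after July 26, 1969:
July 1969: 31 − 26 = 5 days remain.
August 1–26, 1969: 26 days.
Total: 5 + 26 = 31 days.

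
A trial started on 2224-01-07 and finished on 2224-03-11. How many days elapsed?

January 2224: 31 − 7 = 24 days remain.
Then February 2224 (29): 29 days.
March 1–11, 2224: 11 days.
Total: 24 + 29 + 11 = 64 days.

64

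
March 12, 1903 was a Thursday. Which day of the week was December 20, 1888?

Count forward from the earlier date (December 20, 1888) to the later (March 12, 1903):
From December 20, 1888 to December 20, 1902: 14 years, of which 2 contain a Feb 29 — 12×365 + 2×366 = 5112 days.
(1900 is not a leap year (divisible by 100 but not 400).)
December 1902: 31 − 20 = 11 days remain.
Then January (31), February 1903 (28): 31 + 28 = 59 days.
March 1–12, 1903: 12 days.
Residual: 82 days.
Total: 5194 days.
5194 is a multiple of 7, so December 20, 1888 falls on the same weekday: Thursday.

Thursday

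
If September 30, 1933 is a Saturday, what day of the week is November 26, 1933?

September 1933: 30 − 30 = 0 days remain.
Then October (31): 31 days.
November 1–26, 1933: 26 days.
Total: 0 + 31 + 26 = 57 days.
57 mod 7 = 1, so 1 day after Saturday is Sunday.

Sunday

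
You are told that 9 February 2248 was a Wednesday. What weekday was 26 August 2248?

Saturday

February 2248: 29 − 9 = 20 days remain (2248 is a leap year, so February has 29 days).
Then March (31), April (30), May (31), June (30), July (31): 31 + 30 + 31 + 30 + 31 = 153 days.
August 1–26, 2248: 26 days.
Total: 20 + 153 + 26 = 199 days.
199 mod 7 = 3, so 3 days after Wednesday is Saturday.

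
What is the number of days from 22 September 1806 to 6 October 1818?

4397

From September 22, 1806 to September 22, 1818: 12 years, of which 3 contain a Feb 29 — 9×365 + 3×366 = 4383 days.
September 1818: 30 − 22 = 8 days remain.
October 1–6, 1818: 6 days.
Residual: 14 days.
Total: 4397 days.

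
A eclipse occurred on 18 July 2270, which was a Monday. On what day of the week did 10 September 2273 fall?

Wednesday

Day-of-year of July 18, 2270: 199.
Day-of-year of September 10, 2273: 253.
2270 has 365 days, so 365 − 199 = 166 days remain in 2270.
Full years: 2271: 365; 2272: 366. Sum = 731.
Total: 166 + 731 + 253 = 1150 days.
1150 mod 7 = 2, so 2 days after Monday is Wednesday.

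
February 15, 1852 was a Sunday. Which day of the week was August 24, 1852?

February 1852: 29 − 15 = 14 days remain (1852 is a leap year, so February has 29 days).
Then March (31), April (30), May (31), June (30), July (31): 31 + 30 + 31 + 30 + 31 = 153 days.
August 1–24, 1852: 24 days.
Total: 14 + 153 + 24 = 191 days.
191 mod 7 = 2, so 2 days after Sunday is Tuesday.

Tuesday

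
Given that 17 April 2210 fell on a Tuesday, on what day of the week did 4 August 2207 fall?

Tuesday

Count forward from the earlier date (August 4, 2207) to the later (April 17, 2210):
Day-of-year of August 4, 2207: 216.
Day-of-year of April 17, 2210: 107.
2207 has 365 days, so 365 − 216 = 149 days remain in 2207.
Full years: 2208: 366; 2209: 365. Sum = 731.
Total: 149 + 731 + 107 = 987 days.
987 is a multiple of 7, so 4 August 2207 falls on the same weekday: Tuesday.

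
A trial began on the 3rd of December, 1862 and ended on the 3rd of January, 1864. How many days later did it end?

December 1862: 31 − 3 = 28 days remain.
Then 12 full months totalling 365 days.
January 1–3, 1864: 3 days.
Total: 28 + 365 + 3 = 396 days.

396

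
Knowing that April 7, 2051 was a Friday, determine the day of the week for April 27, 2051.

Thursday

Within April 2051: 27 − 7 = 20 days.
20 mod 7 = 6, so 6 days after Friday is Thursday.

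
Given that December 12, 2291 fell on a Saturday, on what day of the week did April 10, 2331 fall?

Day-of-year of December 12, 2291: 346.
Day-of-year of April 10, 2331: 100.
2291 has 365 days, so 365 − 346 = 19 days remain in 2291.
Full years 2292–2330: 30 common + 9 leap = 30×365 + 9×366 = 14244 days.
Total: 19 + 14244 + 100 = 14363 days.
14363 mod 7 = 6, so 6 days after Saturday is Friday.

Friday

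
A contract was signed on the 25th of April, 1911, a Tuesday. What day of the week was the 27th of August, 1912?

Tuesday

April 1911: 30 − 25 = 5 days remain.
Then 15 full months totalling 458 days.
August 1–27, 1912: 27 days.
Total: 5 + 458 + 27 = 490 days.
490 is a multiple of 7, so the 27th of August, 1912 falls on the same weekday: Tuesday.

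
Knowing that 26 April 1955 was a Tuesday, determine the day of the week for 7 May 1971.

From April 26, 1955 to April 26, 1971: 16 years, of which 4 contain a Feb 29 — 12×365 + 4×366 = 5844 days.
April 1971: 30 − 26 = 4 days remain.
May 1–7, 1971: 7 days.
Residual: 11 days.
Total: 5855 days.
5855 mod 7 = 3, so 3 days after Tuesday is Friday.

Friday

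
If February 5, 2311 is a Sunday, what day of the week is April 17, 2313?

Thursday

Day-of-year of February 5, 2311: 36.
Day-of-year of April 17, 2313: 107.
2311 has 365 days, so 365 − 36 = 329 days remain in 2311.
Full years: 2312: 366. Sum = 366.
Total: 329 + 366 + 107 = 802 days.
802 mod 7 = 4, so 4 days after Sunday is Thursday.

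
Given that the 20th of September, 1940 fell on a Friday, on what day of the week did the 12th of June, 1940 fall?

Wednesday

Count forward from the earlier date (June 12, 1940) to the later (September 20, 1940):
June 1940: 30 − 12 = 18 days remain.
Then July (31), August (31): 31 + 31 = 62 days.
September 1–20, 1940: 20 days.
Total: 18 + 62 + 20 = 100 days.
100 mod 7 = 2, so 2 days before Friday is Wednesday.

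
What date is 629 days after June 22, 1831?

March 12, 1833

Count 629 days after June 22, 1831:
Day-of-year of June 22, 1831: 173.
Day-of-year of March 12, 1833: 71.
1831 has 365 days, so 365 − 173 = 192 days remain in 1831.
Full years: 1832: 366. Sum = 366.
Total: 192 + 366 + 71 = 629 days.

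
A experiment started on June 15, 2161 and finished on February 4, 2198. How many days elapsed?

Day-of-year of June 15, 2161: 166.
Day-of-year of February 4, 2198: 35.
2161 has 365 days, so 365 − 166 = 199 days remain in 2161.
Full years 2162–2197: 27 common + 9 leap = 27×365 + 9×366 = 13149 days.
Total: 199 + 13149 + 35 = 13383 days.

13383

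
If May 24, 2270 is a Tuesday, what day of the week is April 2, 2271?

May 2270: 31 − 24 = 7 days remain.
Then 10 full months totalling 304 days.
April 1–2, 2271: 2 days.
Residual: 313 days.
Total: 313 days.
313 mod 7 = 5, so 5 days after Tuesday is Sunday.

Sunday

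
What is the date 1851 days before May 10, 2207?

April 15, 2202

Count 1851 days before May 10, 2207:
Day-of-year of April 15, 2202: 105.
Day-of-year of May 10, 2207: 130.
2202 has 365 days, so 365 − 105 = 260 days remain in 2202.
Full years: 2203: 365; 2204: 366; 2205: 365; 2206: 365. Sum = 1461.
Total: 260 + 1461 + 130 = 1851 days.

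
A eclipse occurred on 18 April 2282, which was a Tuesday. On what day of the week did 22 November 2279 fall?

Count forward from the earlier date (November 22, 2279) to the later (April 18, 2282):
November 22, 2279 → November 22, 2280: 366 days (2280 is a leap year).
November 22, 2280 → November 22, 2281: 365 days.
November 2281: 30 − 22 = 8 days remain.
Then December (31), January (31), February 2282 (28), March (31): 31 + 31 + 28 + 31 = 121 days.
April 1–18, 2282: 18 days.
Residual: 147 days.
Total: 878 days.
878 mod 7 = 3, so 3 days before Tuesday is Saturday.

Saturday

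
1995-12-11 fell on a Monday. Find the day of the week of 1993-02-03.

Wednesday

Count forward from the earlier date (February 3, 1993) to the later (December 11, 1995):
February 1993: 28 − 3 = 25 days remain (1993 is not a leap year, so February has 28 days).
Then 33 full months totalling 1005 days.
December 1–11, 1995: 11 days.
Total: 25 + 1005 + 11 = 1041 days.
1041 mod 7 = 5, so 5 days before Monday is Wednesday.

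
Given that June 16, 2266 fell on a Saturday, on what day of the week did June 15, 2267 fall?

Day-of-year of June 16, 2266: 167.
Day-of-year of June 15, 2267: 166.
2266 has 365 days, so 365 − 167 = 198 days remain in 2266.
Total: 198 + 166 = 364 days.
364 is a multiple of 7, so June 15, 2267 falls on the same weekday: Saturday.

Saturday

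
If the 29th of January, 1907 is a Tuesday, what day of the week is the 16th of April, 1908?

January 29, 1907 → January 29, 1908: 365 days.
January 1908: 31 − 29 = 2 days remain.
Then February 1908 (29), March (31): 29 + 31 = 60 days.
April 1–16, 1908: 16 days.
Residual: 78 days.
Total: 443 days.
443 mod 7 = 2, so 2 days after Tuesday is Thursday.

Thursday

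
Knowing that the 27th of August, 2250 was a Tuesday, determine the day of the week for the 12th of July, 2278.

Friday

Day-of-year of August 27, 2250: 239.
Day-of-year of July 12, 2278: 193.
2250 has 365 days, so 365 − 239 = 126 days remain in 2250.
Full years 2251–2277: 20 common + 7 leap = 20×365 + 7×366 = 9862 days.
Total: 126 + 9862 + 193 = 10181 days.
10181 mod 7 = 3, so 3 days after Tuesday is Friday.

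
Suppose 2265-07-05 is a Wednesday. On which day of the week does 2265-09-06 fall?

Wednesday

July 2265: 31 − 5 = 26 days remain.
Then August (31): 31 days.
September 1–6, 2265: 6 days.
Total: 26 + 31 + 6 = 63 days.
63 is a multiple of 7, so 2265-09-06 falls on the same weekday: Wednesday.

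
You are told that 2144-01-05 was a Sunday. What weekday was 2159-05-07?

Monday

From January 5, 2144 to January 5, 2159: 15 years, of which 4 contain a Feb 29 — 11×365 + 4×366 = 5479 days.
January 2159: 31 − 5 = 26 days remain.
Then February 2159 (28), March (31), April (30): 28 + 31 + 30 = 89 days.
May 1–7, 2159: 7 days.
Residual: 122 days.
Total: 5601 days.
5601 mod 7 = 1, so 1 day after Sunday is Monday.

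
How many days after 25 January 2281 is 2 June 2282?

January 25, 2281 → January 25, 2282: 365 days.
January 2282: 31 − 25 = 6 days remain.
Then February 2282 (28), March (31), April (30), May (31): 28 + 31 + 30 + 31 = 120 days.
June 1–2, 2282: 2 days.
Residual: 128 days.
Total: 493 days.

493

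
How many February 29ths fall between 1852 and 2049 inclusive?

Years divisible by 4: 1852, 1856, …, 2048 — 50 in all.
Of these, 1900 is divisible by 100 but not 400, so not leap.
2000 is divisible by 400, so still leap.
Leap years: 50 − 1 = 49.

49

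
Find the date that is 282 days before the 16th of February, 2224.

the 10th of May, 2223

Count 282 days before February 16, 2224:
May 2223: 31 − 10 = 21 days remain.
Then June (30), July (31), August (31), September (30), October (31), November (30), December (31), January (31): 30 + 31 + 31 + 30 + 31 + 30 + 31 + 31 = 245 days.
February 1–16, 2224: 16 days (2224 is a leap year).
Residual: 282 days.
Total: 282 days.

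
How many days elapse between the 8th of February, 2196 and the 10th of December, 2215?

From February 8, 2196 to February 8, 2215: 19 years, of which 4 contain a Feb 29 — 15×365 + 4×366 = 6939 days.
(2200 is not a leap year (divisible by 100 but not 400).)
February 2215: 28 − 8 = 20 days remain (2215 is not a leap year, so February has 28 days).
Then 9 full months totalling 275 days.
December 1–10, 2215: 10 days.
Residual: 305 days.
Total: 7244 days.

7244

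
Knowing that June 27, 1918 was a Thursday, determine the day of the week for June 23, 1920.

June 27, 1918 → June 27, 1919: 365 days.
June 1919: 30 − 27 = 3 days remain.
Then 11 full months totalling 336 days.
June 1–23, 1920: 23 days.
Residual: 362 days.
Total: 727 days.
727 mod 7 = 6, so 6 days after Thursday is Wednesday.

Wednesday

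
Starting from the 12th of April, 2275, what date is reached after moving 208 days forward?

the 6th of November, 2275

Count 208 days after April 12, 2275:
April 2275: 30 − 12 = 18 days remain.
Then May (31), June (30), July (31), August (31), September (30), October (31): 31 + 30 + 31 + 31 + 30 + 31 = 184 days.
November 1–6, 2275: 6 days.
Total: 18 + 184 + 6 = 208 days.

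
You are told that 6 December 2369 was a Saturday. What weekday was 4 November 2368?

Monday

Count forward from the earlier date (November 4, 2368) to the later (December 6, 2369):
Day-of-year of November 4, 2368: 309.
Day-of-year of December 6, 2369: 340.
2368 has 366 days, so 366 − 309 = 57 days remain in 2368.
Total: 57 + 340 = 397 days.
397 mod 7 = 5, so 5 days before Saturday is Monday.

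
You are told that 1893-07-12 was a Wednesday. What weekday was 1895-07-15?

Monday

July 1893: 31 − 12 = 19 days remain.
Then 23 full months totalling 699 days.
July 1–15, 1895: 15 days.
Total: 19 + 699 + 15 = 733 days.
733 mod 7 = 5, so 5 days after Wednesday is Monday.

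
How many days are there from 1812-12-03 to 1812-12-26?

Within December 1812: 26 − 3 = 23 days.

23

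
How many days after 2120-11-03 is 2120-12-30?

57

November 2120: 30 − 3 = 27 days remain.
December 1–30, 2120: 30 days.
Total: 27 + 30 = 57 days.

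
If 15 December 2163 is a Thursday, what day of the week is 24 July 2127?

Count forward from the earlier date (July 24, 2127) to the later (December 15, 2163):
From July 24, 2127 to July 24, 2163: 36 years, of which 9 contain a Feb 29 — 27×365 + 9×366 = 13149 days.
July 2163: 31 − 24 = 7 days remain.
Then August (31), September (30), October (31), November (30): 31 + 30 + 31 + 30 = 122 days.
December 1–15, 2163: 15 days.
Residual: 144 days.
Total: 13293 days.
13293 is a multiple of 7, so 24 July 2127 falls on the same weekday: Thursday.

Thursday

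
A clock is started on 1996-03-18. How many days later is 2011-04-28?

From March 18, 1996 to March 18, 2011: 15 years, of which 3 contain a Feb 29 — 12×365 + 3×366 = 5478 days.
(2000 is a leap year (divisible by 400).)
March 2011: 31 − 18 = 13 days remain.
April 1–28, 2011: 28 days.
Residual: 41 days.
Total: 5519 days.

5519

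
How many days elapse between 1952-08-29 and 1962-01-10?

3421

Day-of-year of August 29, 1952: 242.
Day-of-year of January 10, 1962: 10.
1952 has 366 days, so 366 − 242 = 124 days remain in 1952.
Full years 1953–1961: 7 common + 2 leap = 7×365 + 2×366 = 3287 days.
Total: 124 + 3287 + 10 = 3421 days.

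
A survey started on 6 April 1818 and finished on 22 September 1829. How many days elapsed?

4187

From April 6, 1818 to April 6, 1829: 11 years, of which 3 contain a Feb 29 — 8×365 + 3×366 = 4018 days.
April 1829: 30 − 6 = 24 days remain.
Then May (31), June (30), July (31), August (31): 31 + 30 + 31 + 31 = 123 days.
September 1–22, 1829: 22 days.
Residual: 169 days.
Total: 4187 days.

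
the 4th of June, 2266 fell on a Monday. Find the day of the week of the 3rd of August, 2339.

From June 4, 2266 to June 4, 2339: 73 years, of which 17 contain a Feb 29 — 56×365 + 17×366 = 26662 days.
(2300 is not a leap year (divisible by 100 but not 400).)
June 2339: 30 − 4 = 26 days remain.
Then July (31): 31 days.
August 1–3, 2339: 3 days.
Residual: 60 days.
Total: 26722 days.
26722 mod 7 = 3, so 3 days after Monday is Thursday.

Thursday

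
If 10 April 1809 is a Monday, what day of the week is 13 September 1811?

Friday

April 10, 1809 → April 10, 1810: 365 days.
April 10, 1810 → April 10, 1811: 365 days.
April 1811: 30 − 10 = 20 days remain.
Then May (31), June (30), July (31), August (31): 31 + 30 + 31 + 31 = 123 days.
September 1–13, 1811: 13 days.
Residual: 156 days.
Total: 886 days.
886 mod 7 = 4, so 4 days after Monday is Friday.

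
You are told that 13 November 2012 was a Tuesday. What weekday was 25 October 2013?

Day-of-year of November 13, 2012: 318.
Day-of-year of October 25, 2013: 298.
2012 has 366 days, so 366 − 318 = 48 days remain in 2012.
Total: 48 + 298 = 346 days.
346 mod 7 = 3, so 3 days after Tuesday is Friday.

Friday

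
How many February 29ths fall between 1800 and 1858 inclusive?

Years divisible by 4: 1800, 1804, …, 1856 — 15 in all.
Of these, 1800 is divisible by 100 but not 400, so not leap.
Leap years: 15 − 1 = 14.

14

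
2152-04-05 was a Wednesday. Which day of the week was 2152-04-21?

Within April 2152: 21 − 5 = 16 days.
16 mod 7 = 2, so 2 days after Wednesday is Friday.

Friday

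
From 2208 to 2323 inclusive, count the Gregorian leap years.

Years divisible by 4: 2208, 2212, …, 2320 — 29 in all.
Of these, 2300 is divisible by 100 but not 400, so not leap.
Leap years: 29 − 1 = 28.

28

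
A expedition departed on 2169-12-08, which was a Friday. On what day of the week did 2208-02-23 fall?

Day-of-year of December 8, 2169: 342.
Day-of-year of February 23, 2208: 54.
2169 has 365 days, so 365 − 342 = 23 days remain in 2169.
Full years 2170–2207: 30 common + 8 leap = 30×365 + 8×366 = 13878 days.
Total: 23 + 13878 + 54 = 13955 days.
13955 mod 7 = 4, so 4 days after Friday is Tuesday.

Tuesday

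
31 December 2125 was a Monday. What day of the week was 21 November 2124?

Count forward from the earlier date (November 21, 2124) to the later (December 31, 2125):
Day-of-year of November 21, 2124: 326.
Day-of-year of December 31, 2125: 365.
2124 has 366 days, so 366 − 326 = 40 days remain in 2124.
Total: 40 + 365 = 405 days.
405 mod 7 = 6, so 6 days before Monday is Tuesday.

Tuesday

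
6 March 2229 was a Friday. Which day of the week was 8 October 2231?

Saturday

March 6, 2229 → March 6, 2230: 365 days.
March 6, 2230 → March 6, 2231: 365 days.
March 2231: 31 − 6 = 25 days remain.
Then April (30), May (31), June (30), July (31), August (31), September (30): 30 + 31 + 30 + 31 + 31 + 30 = 183 days.
October 1–8, 2231: 8 days.
Residual: 216 days.
Total: 946 days.
946 mod 7 = 1, so 1 day after Friday is Saturday.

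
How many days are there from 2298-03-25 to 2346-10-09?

17729

Day-of-year of March 25, 2298: 84.
Day-of-year of October 9, 2346: 282.
2298 has 365 days, so 365 − 84 = 281 days remain in 2298.
Full years 2299–2345: 36 common + 11 leap = 36×365 + 11×366 = 17166 days.
Total: 281 + 17166 + 282 = 17729 days.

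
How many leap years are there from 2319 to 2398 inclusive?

Years divisible by 4: 2320, 2324, …, 2396 — 20 in all.
No century exceptions apply. Count: 20.

20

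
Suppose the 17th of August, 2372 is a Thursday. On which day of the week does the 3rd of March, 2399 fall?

Wednesday

Day-of-year of August 17, 2372: 230.
Day-of-year of March 3, 2399: 62.
2372 has 366 days, so 366 − 230 = 136 days remain in 2372.
Full years 2373–2398: 20 common + 6 leap = 20×365 + 6×366 = 9496 days.
Total: 136 + 9496 + 62 = 9694 days.
9694 mod 7 = 6, so 6 days after Thursday is Wednesday.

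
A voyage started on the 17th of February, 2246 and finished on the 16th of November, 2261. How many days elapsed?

5751

Day-of-year of February 17, 2246: 48.
Day-of-year of November 16, 2261: 320.
2246 has 365 days, so 365 − 48 = 317 days remain in 2246.
Full years 2247–2260: 10 common + 4 leap = 10×365 + 4×366 = 5114 days.
Total: 317 + 5114 + 320 = 5751 days.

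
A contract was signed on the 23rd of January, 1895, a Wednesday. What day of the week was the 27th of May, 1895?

Monday

January 1895: 31 − 23 = 8 days remain.
Then February 1895 (28), March (31), April (30): 28 + 31 + 30 = 89 days.
May 1–27, 1895: 27 days.
Total: 8 + 89 + 27 = 124 days.
124 mod 7 = 5, so 5 days after Wednesday is Monday.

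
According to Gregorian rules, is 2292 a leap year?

Yes

2292 is a leap year.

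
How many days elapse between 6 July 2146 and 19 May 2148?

683

Day-of-year of July 6, 2146: 187.
Day-of-year of May 19, 2148: 140.
2146 has 365 days, so 365 − 187 = 178 days remain in 2146.
Full years: 2147: 365. Sum = 365.
Total: 178 + 365 + 140 = 683 days.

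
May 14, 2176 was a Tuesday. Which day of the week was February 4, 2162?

Thursday

Count forward from the earlier date (February 4, 2162) to the later (May 14, 2176):
From February 4, 2162 to February 4, 2176: 14 years, of which 3 contain a Feb 29 — 11×365 + 3×366 = 5113 days.
February 2176: 29 − 4 = 25 days remain (2176 is a leap year, so February has 29 days).
Then March (31), April (30): 31 + 30 = 61 days.
May 1–14, 2176: 14 days.
Residual: 100 days.
Total: 5213 days.
5213 mod 7 = 5, so 5 days before Tuesday is Thursday.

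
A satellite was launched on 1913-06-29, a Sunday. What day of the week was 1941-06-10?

Tuesday

Day-of-year of June 29, 1913: 180.
Day-of-year of June 10, 1941: 161.
1913 has 365 days, so 365 − 180 = 185 days remain in 1913.
Full years 1914–1940: 20 common + 7 leap = 20×365 + 7×366 = 9862 days.
Total: 185 + 9862 + 161 = 10208 days.
10208 mod 7 = 2, so 2 days after Sunday is Tuesday.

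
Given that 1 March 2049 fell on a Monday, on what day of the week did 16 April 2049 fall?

March 2049: 31 − 1 = 30 days remain.
April 1–16, 2049: 16 days.
Total: 30 + 16 = 46 days.
46 mod 7 = 4, so 4 days after Monday is Friday.

Friday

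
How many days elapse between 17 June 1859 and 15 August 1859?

59

June 1859: 30 − 17 = 13 days remain.
Then July (31): 31 days.
August 1–15, 1859: 15 days.
Total: 13 + 31 + 15 = 59 days.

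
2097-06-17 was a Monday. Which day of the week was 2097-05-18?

Saturday

Count forward from the earlier date (May 18, 2097) to the later (June 17, 2097):
May 2097: 31 − 18 = 13 days remain.
June 1–17, 2097: 17 days.
Total: 13 + 17 = 30 days.
30 mod 7 = 2, so 2 days before Monday is Saturday.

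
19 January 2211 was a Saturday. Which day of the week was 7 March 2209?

Count forward from the earlier date (March 7, 2209) to the later (January 19, 2211):
March 2209: 31 − 7 = 24 days remain.
Then 21 full months totalling 640 days.
January 1–19, 2211: 19 days.
Total: 24 + 640 + 19 = 683 days.
683 mod 7 = 4, so 4 days before Saturday is Tuesday.

Tuesday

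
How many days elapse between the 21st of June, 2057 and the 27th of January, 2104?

17020

From June 21, 2057 to June 21, 2103: 46 years, of which 10 contain a Feb 29 — 36×365 + 10×366 = 16800 days.
(2100 is not a leap year (divisible by 100 but not 400).)
June 2103: 30 − 21 = 9 days remain.
Then July (31), August (31), September (30), October (31), November (30), December (31): 31 + 31 + 30 + 31 + 30 + 31 = 184 days.
January 1–27, 2104: 27 days.
Residual: 220 days.
Total: 17020 days.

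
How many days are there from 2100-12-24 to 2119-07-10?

From December 24, 2100 to December 24, 2118: 18 years, of which 4 contain a Feb 29 — 14×365 + 4×366 = 6574 days.
December 2118: 31 − 24 = 7 days remain.
Then January (31), February 2119 (28), March (31), April (30), May (31), June (30): 31 + 28 + 31 + 30 + 31 + 30 = 181 days.
July 1–10, 2119: 10 days.
Residual: 198 days.
Total: 6772 days.

6772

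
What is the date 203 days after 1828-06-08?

1828-12-28

Count 203 days after June 8, 1828:
June 1828: 30 − 8 = 22 days remain.
Then July (31), August (31), September (30), October (31), November (30): 31 + 31 + 30 + 31 + 30 = 153 days.
December 1–28, 1828: 28 days.
Total: 22 + 153 + 28 = 203 days.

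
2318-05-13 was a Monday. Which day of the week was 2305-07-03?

Monday

Count forward from the earlier date (July 3, 2305) to the later (May 13, 2318):
Day-of-year of July 3, 2305: 184.
Day-of-year of May 13, 2318: 133.
2305 has 365 days, so 365 − 184 = 181 days remain in 2305.
Full years 2306–2317: 9 common + 3 leap = 9×365 + 3×366 = 4383 days.
Total: 181 + 4383 + 133 = 4697 days.
4697 is a multiple of 7, so 2305-07-03 falls on the same weekday: Monday.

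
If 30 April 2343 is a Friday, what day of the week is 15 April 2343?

Count forward from the earlier date (April 15, 2343) to the later (April 30, 2343):
Within April 2343: 30 − 15 = 15 days.
15 mod 7 = 1, so 1 day before Friday is Thursday.

Thursday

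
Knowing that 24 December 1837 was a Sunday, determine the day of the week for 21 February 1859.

From December 24, 1837 to December 24, 1858: 21 years, of which 5 contain a Feb 29 — 16×365 + 5×366 = 7670 days.
December 1858: 31 − 24 = 7 days remain.
Then January (31): 31 days.
February 1–21, 1859: 21 days (1859 is not a leap year).
Residual: 59 days.
Total: 7729 days.
7729 mod 7 = 1, so 1 day after Sunday is Monday.

Monday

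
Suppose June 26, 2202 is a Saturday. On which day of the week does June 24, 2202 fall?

Thursday

Count forward from the earlier date (June 24, 2202) to the later (June 26, 2202):
Within June 2202: 26 − 24 = 2 days.
2 mod 7 = 2, so 2 days before Saturday is Thursday.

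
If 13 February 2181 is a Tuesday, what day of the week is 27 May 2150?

Wednesday

Count forward from the earlier date (May 27, 2150) to the later (February 13, 2181):
From May 27, 2150 to May 27, 2180: 30 years, of which 8 contain a Feb 29 — 22×365 + 8×366 = 10958 days.
May 2180: 31 − 27 = 4 days remain.
Then June (30), July (31), August (31), September (30), October (31), November (30), December (31), January (31): 30 + 31 + 31 + 30 + 31 + 30 + 31 + 31 = 245 days.
February 1–13, 2181: 13 days (2181 is not a leap year).
Residual: 262 days.
Total: 11220 days.
11220 mod 7 = 6, so 6 days before Tuesday is Wednesday.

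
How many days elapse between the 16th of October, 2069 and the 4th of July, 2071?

Day-of-year of October 16, 2069: 289.
Day-of-year of July 4, 2071: 185.
2069 has 365 days, so 365 − 289 = 76 days remain in 2069.
Full years: 2070: 365. Sum = 365.
Total: 76 + 365 + 185 = 626 days.

626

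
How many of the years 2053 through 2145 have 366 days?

22

Years divisible by 4: 2056, 2060, …, 2144 — 23 in all.
Of these, 2100 is divisible by 100 but not 400, so not leap.
Leap years: 23 − 1 = 22.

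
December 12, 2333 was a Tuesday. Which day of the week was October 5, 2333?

Thursday

Count forward from the earlier date (October 5, 2333) to the later (December 12, 2333):
October 2333: 31 − 5 = 26 days remain.
Then November (30): 30 days.
December 1–12, 2333: 12 days.
Total: 26 + 30 + 12 = 68 days.
68 mod 7 = 5, so 5 days before Tuesday is Thursday.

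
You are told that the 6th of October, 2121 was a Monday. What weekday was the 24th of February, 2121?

Monday

Count forward from the earlier date (February 24, 2121) to the later (October 6, 2121):
February 2121: 28 − 24 = 4 days remain (2121 is not a leap year, so February has 28 days).
Then March (31), April (30), May (31), June (30), July (31), August (31), September (30): 31 + 30 + 31 + 30 + 31 + 31 + 30 = 214 days.
October 1–6, 2121: 6 days.
Total: 4 + 214 + 6 = 224 days.
224 is a multiple of 7, so the 24th of February, 2121 falls on the same weekday: Monday.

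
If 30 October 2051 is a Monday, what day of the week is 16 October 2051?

Monday

Count forward from the earlier date (October 16, 2051) to the later (October 30, 2051):
Within October 2051: 30 − 16 = 14 days.
14 is a multiple of 7, so 16 October 2051 falls on the same weekday: Monday.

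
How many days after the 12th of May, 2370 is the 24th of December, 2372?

Day-of-year of May 12, 2370: 132.
Day-of-year of December 24, 2372: 359.
2370 has 365 days, so 365 − 132 = 233 days remain in 2370.
Full years: 2371: 365. Sum = 365.
Total: 233 + 365 + 359 = 957 days.

957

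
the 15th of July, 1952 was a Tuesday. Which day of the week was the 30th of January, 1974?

Wednesday

Day-of-year of July 15, 1952: 197.
Day-of-year of January 30, 1974: 30.
1952 has 366 days, so 366 − 197 = 169 days remain in 1952.
Full years 1953–1973: 16 common + 5 leap = 16×365 + 5×366 = 7670 days.
Total: 169 + 7670 + 30 = 7869 days.
7869 mod 7 = 1, so 1 day after Tuesday is Wednesday.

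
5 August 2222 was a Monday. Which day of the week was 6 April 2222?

Saturday

Count forward from the earlier date (April 6, 2222) to the later (August 5, 2222):
April 2222: 30 − 6 = 24 days remain.
Then May (31), June (30), July (31): 31 + 30 + 31 = 92 days.
August 1–5, 2222: 5 days.
Total: 24 + 92 + 5 = 121 days.
121 mod 7 = 2, so 2 days before Monday is Saturday.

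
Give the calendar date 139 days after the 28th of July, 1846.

the 14th of December, 1846

Count 139 days after July 28, 1846:
July 1846: 31 − 28 = 3 days remain.
Then August (31), September (30), October (31), November (30): 31 + 30 + 31 + 30 = 122 days.
December 1–14, 1846: 14 days.
Total: 3 + 122 + 14 = 139 days.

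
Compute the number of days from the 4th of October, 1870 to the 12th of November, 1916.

16840

From October 4, 1870 to October 4, 1916: 46 years, of which 11 contain a Feb 29 — 35×365 + 11×366 = 16801 days.
(1900 is not a leap year (divisible by 100 but not 400).)
October 1916: 31 − 4 = 27 days remain.
November 1–12, 1916: 12 days.
Residual: 39 days.
Total: 16840 days.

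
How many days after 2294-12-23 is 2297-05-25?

Day-of-year of December 23, 2294: 357.
Day-of-year of May 25, 2297: 145.
2294 has 365 days, so 365 − 357 = 8 days remain in 2294.
Full years: 2295: 365; 2296: 366. Sum = 731.
Total: 8 + 731 + 145 = 884 days.

884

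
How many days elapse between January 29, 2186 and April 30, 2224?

Day-of-year of January 29, 2186: 29.
Day-of-year of April 30, 2224: 121.
2186 has 365 days, so 365 − 29 = 336 days remain in 2186.
Full years 2187–2223: 29 common + 8 leap = 29×365 + 8×366 = 13513 days.
Total: 336 + 13513 + 121 = 13970 days.

13970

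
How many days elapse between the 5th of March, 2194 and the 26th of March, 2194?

Within March 2194: 26 − 5 = 21 days.

21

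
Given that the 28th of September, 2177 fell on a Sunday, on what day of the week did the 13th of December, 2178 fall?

September 2177: 30 − 28 = 2 days remain.
Then 14 full months totalling 426 days.
December 1–13, 2178: 13 days.
Total: 2 + 426 + 13 = 441 days.
441 is a multiple of 7, so the 13th of December, 2178 falls on the same weekday: Sunday.

Sunday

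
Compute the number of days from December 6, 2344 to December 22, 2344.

16

Within December 2344: 22 − 6 = 16 days.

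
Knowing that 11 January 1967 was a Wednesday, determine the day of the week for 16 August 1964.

Sunday

Count forward from the earlier date (August 16, 1964) to the later (January 11, 1967):
Day-of-year of August 16, 1964: 229.
Day-of-year of January 11, 1967: 11.
1964 has 366 days, so 366 − 229 = 137 days remain in 1964.
Full years: 1965: 365; 1966: 365. Sum = 730.
Total: 137 + 730 + 11 = 878 days.
878 mod 7 = 3, so 3 days before Wednesday is Sunday.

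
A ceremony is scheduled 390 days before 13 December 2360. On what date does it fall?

19 November 2359

Count 390 days before December 13, 2360:
November 2359: 30 − 19 = 11 days remain.
Then 12 full months totalling 366 days.
December 1–13, 2360: 13 days.
Total: 11 + 366 + 13 = 390 days.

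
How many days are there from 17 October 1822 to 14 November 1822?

October 1822: 31 − 17 = 14 days remain.
November 1–14, 1822: 14 days.
Total: 14 + 14 = 28 days.

28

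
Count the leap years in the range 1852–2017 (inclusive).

41

Years divisible by 4: 1852, 1856, …, 2016 — 42 in all.
Of these, 1900 is divisible by 100 but not 400, so not leap.
2000 is divisible by 400, so still leap.
Leap years: 42 − 1 = 41.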